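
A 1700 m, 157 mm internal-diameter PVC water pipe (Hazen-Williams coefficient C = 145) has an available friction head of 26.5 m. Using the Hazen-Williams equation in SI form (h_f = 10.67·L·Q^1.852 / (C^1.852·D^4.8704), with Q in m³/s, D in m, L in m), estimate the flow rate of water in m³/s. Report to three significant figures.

Q ≈ 0.0328 m³/s

Rearranging: Q = [h_f·C^1.852·D^4.8704 / (10.67·L)]^(1/1.852)
Q = [26.5·145^1.852·0.157^4.8704 / (10.67·1700)]^0.540 = 0.03279 m³/s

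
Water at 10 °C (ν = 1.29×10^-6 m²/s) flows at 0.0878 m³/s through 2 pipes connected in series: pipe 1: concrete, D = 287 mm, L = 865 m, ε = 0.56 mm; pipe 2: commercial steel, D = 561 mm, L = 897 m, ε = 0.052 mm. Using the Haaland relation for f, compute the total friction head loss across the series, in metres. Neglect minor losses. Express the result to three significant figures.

H ≈ 6.92 m

Pipe 1: V = 1.357 m/s, Re = 3.02×10^5, ε/D = 0.00195, f = 0.02385, h_1 = f(L/D)V²/2g = 6.749 m
Pipe 2: V = 0.3552 m/s, Re = 1.54×10^5, ε/D = 9.27×10^-5, f = 0.01685, h_2 = f(L/D)V²/2g = 0.1732 m
Series → Q common, losses add: H = Σh = 6.922 m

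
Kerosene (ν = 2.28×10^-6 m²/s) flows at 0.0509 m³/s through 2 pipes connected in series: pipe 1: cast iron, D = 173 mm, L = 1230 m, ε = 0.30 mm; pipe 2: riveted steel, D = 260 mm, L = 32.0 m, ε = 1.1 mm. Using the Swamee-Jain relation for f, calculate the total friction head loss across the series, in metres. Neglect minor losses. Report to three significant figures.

H ≈ 40.8 m

Pipe 1: V = 2.165 m/s, Re = 1.64×10^5, ε/D = 0.00173, f = 0.02392, h_1 = f(L/D)V²/2g = 40.64 m
Pipe 2: V = 0.9587 m/s, Re = 1.09×10^5, ε/D = 0.00423, f = 0.03009, h_2 = f(L/D)V²/2g = 0.1735 m
Series → Q common, losses add: H = Σh = 40.81 m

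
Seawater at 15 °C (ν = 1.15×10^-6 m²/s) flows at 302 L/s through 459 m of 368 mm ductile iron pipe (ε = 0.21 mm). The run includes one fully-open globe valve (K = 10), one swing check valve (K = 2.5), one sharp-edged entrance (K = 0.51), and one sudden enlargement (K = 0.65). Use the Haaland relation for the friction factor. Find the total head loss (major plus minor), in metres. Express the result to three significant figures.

H_L ≈ 14.7 m

V = 4Q/(πD²) = 2.839 m/s; V²/2g = 0.4109 m
Re = 9.09×10^5, ε/D = 5.71×10^-4 → f = 0.01768 (Haaland)
Major: h_f = f(L/D)·V²/2g = 0.01768·1247·0.4109 = 9.061 m
Minor: ΣK = 13.7; h_m = ΣK·V²/2g = 5.613 m
Total H_L = 9.061 + 5.613 = 14.67 m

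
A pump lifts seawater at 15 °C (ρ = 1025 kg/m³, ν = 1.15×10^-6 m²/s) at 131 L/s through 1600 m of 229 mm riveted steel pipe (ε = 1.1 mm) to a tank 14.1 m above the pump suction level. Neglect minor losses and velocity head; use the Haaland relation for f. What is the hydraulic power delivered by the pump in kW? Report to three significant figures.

P_hyd ≈ 162 kW

V = 4Q/(πD²) = 3.181 m/s; Re = 6.33×10^5; ε/D = 0.00480; f = 0.03020
h_f = f(L/D)V²/2g = 108.8 m
Total head H = z + h_f = 14.1 + 108.8 = 122.9 m
P_hyd = ρgQH = 1025·9.81·0.131·122.9 = 161.9 kW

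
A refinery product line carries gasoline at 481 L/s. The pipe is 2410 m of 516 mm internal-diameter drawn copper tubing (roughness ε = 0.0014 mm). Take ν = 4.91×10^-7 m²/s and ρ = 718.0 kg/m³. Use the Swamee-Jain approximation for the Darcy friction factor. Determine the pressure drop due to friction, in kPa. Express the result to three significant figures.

Δp ≈ 90.3 kPa

V = 4Q/(πD²) = 4·0.481/(π·0.516²) = 2.300 m/s
Re = VD/ν = 2.300·0.516/4.91×10^-7 = 2.42×10^6 → turbulent
ε/D = 0.0014/516 = 2.71×10^-6
Swamee-Jain: f = 0.01018
h_f = f(L/D)V²/(2g) = 0.01018·(2410/0.516)·2.300²/(2·9.81) = 12.82 m
Δp = ρg·h_f = 718.0·9.81·12.82 = 90.28 kPa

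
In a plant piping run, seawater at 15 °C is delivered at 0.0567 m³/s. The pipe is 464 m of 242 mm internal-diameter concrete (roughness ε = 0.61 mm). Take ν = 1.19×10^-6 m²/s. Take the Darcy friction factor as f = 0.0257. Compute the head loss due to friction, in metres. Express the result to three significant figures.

h_f ≈ 3.82 m

V = 4Q/(πD²) = 4·0.0567/(π·0.242²) = 1.233 m/s
h_f = f(L/D)V²/(2g) = 0.02570·(464/0.242)·1.233²/(2·9.81) = 3.816 m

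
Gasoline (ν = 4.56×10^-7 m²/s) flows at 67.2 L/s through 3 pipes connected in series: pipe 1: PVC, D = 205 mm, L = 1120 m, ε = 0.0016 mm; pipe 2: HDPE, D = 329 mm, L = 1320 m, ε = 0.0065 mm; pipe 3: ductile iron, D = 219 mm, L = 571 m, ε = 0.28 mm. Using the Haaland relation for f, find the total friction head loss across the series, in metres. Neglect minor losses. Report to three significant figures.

Pipe 1: V = 2.036 m/s, Re = 9.15×10^5, ε/D = 7.80×10^-6, f = 0.01189, h_1 = f(L/D)V²/2g = 13.73 m
Pipe 2: V = 0.7905 m/s, Re = 5.70×10^5, ε/D = 1.98×10^-5, f = 0.01302, h_2 = f(L/D)V²/2g = 1.663 m
Pipe 3: V = 1.784 m/s, Re = 8.57×10^5, ε/D = 0.00128, f = 0.02117, h_3 = f(L/D)V²/2g = 8.952 m
Series → Q common, losses add: H = Σh = 24.34 m

H ≈ 24.3 m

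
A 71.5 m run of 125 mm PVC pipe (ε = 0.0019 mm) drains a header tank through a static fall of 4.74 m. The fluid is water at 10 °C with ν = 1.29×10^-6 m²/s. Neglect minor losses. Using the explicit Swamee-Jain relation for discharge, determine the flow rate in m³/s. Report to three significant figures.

Q ≈ 0.0412 m³/s

Swamee-Jain (Type II): Q = -0.965·√(gD⁵h_f/L)·ln[ε/(3.7D) + √(3.17ν²L/(gD³h_f))]
√(gD⁵h_f/L) = √(9.81·0.125⁵·4.74/71.5) = 0.004455
ε/(3.7D) = 4.11×10^-6; √(3.17ν²L/(gD³h_f)) = 6.44×10^-5
Q = -0.965·0.004455·ln(6.855×10^-5) = 0.04122 m³/s
Check: V = 3.36 m/s, Re = 3.25×10^5, f = 0.01434, h_f = 4.72 m ≈ 4.74 m ✓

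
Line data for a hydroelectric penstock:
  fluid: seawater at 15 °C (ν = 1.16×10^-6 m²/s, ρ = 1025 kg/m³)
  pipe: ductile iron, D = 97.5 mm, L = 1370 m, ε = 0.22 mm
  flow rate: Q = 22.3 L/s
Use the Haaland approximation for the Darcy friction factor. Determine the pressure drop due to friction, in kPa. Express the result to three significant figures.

V = 4Q/(πD²) = 4·0.0223/(π·0.0975²) = 2.987 m/s
Re = VD/ν = 2.987·0.0975/1.16×10^-6 = 2.51×10^5 → turbulent
ε/D = 0.22/97.5 = 0.00226
Haaland: f = 0.02482
h_f = f(L/D)V²/(2g) = 0.02482·(1370/0.0975)·2.987²/(2·9.81) = 158.6 m
Δp = ρg·h_f = 1025·9.81·158.6 = 1595 kPa

Δp ≈ 1590 kPa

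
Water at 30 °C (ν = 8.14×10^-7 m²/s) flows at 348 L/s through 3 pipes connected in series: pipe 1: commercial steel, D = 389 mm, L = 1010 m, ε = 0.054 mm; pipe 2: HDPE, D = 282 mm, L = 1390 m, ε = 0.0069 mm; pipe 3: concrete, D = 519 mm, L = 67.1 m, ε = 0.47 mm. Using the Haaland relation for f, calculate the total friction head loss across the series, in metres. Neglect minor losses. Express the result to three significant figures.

H ≈ 102 m

Pipe 1: V = 2.928 m/s, Re = 1.40×10^6, ε/D = 1.39×10^-4, f = 0.01359, h_1 = f(L/D)V²/2g = 15.42 m
Pipe 2: V = 5.572 m/s, Re = 1.93×10^6, ε/D = 2.45×10^-5, f = 0.01111, h_2 = f(L/D)V²/2g = 86.63 m
Pipe 3: V = 1.645 m/s, Re = 1.05×10^6, ε/D = 9.06×10^-4, f = 0.01948, h_3 = f(L/D)V²/2g = 0.3474 m
Series → Q common, losses add: H = Σh = 102.4 m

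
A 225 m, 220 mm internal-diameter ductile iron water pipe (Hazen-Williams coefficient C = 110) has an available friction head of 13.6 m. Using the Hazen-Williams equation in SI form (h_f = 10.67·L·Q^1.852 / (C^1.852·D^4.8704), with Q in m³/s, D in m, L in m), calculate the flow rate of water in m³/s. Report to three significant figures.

Rearranging: Q = [h_f·C^1.852·D^4.8704 / (10.67·L)]^(1/1.852)
Q = [13.6·110^1.852·0.220^4.8704 / (10.67·225)]^0.540 = 0.1256 m³/s

Q ≈ 0.126 m³/s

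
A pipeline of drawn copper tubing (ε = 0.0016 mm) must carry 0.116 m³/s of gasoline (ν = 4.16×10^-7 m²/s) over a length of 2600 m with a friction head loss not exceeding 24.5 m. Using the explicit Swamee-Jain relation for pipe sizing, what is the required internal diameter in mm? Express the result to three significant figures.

D ≈ 268 mm

Swamee-Jain (Type III): D = 0.66·[ε^1.25·(LQ²/(gh_f))^4.75 + ν·Q^9.4·(L/(gh_f))^5.2]^0.04
LQ²/(gh_f) = 0.1456; L/(gh_f) = 10.82
Term 1 = ε^1.25·(…)^4.75 = 6.02×10^-12; Term 2 = ν·Q^9.4·(…)^5.2 = 1.59×10^-10
D = 0.66·(6.02×10^-12 + 1.59×10^-10)^0.04 = 0.2681 m = 268 mm
Check: V = 2.05 m/s, Re = 1.32×10^6, f = 0.01125, h_f = 23.5 m ≈ 24.5 m ✓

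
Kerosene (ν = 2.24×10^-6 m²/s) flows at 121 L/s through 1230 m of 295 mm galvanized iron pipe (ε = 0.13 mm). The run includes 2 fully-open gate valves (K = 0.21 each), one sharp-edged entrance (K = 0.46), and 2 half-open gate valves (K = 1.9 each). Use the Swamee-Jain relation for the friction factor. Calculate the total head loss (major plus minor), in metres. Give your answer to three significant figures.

V = 4Q/(πD²) = 1.770 m/s; V²/2g = 0.1597 m
Re = 2.33×10^5, ε/D = 4.41×10^-4 → f = 0.01835 (Swamee-Jain)
Major: h_f = f(L/D)·V²/2g = 0.01835·4169·0.1597 = 12.22 m
Minor: ΣK = 4.68; h_m = ΣK·V²/2g = 0.7476 m
Total H_L = 12.22 + 0.7476 = 12.97 m

H_L ≈ 13.0 m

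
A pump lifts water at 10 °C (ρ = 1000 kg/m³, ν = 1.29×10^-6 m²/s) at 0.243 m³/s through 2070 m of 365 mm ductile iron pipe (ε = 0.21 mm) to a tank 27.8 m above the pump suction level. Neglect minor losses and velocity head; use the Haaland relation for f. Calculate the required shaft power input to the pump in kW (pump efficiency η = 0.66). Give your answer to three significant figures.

P_shaft ≈ 201 kW

V = 4Q/(πD²) = 2.322 m/s; Re = 6.57×10^5; ε/D = 5.75×10^-4; f = 0.01787
h_f = f(L/D)V²/2g = 27.85 m
Total head H = z + h_f = 27.8 + 27.85 = 55.65 m
P_hyd = ρgQH = 1000·9.81·0.243·55.65 = 132.7 kW
P_shaft = P_hyd/η = 132.7/0.66 = 201.0 kW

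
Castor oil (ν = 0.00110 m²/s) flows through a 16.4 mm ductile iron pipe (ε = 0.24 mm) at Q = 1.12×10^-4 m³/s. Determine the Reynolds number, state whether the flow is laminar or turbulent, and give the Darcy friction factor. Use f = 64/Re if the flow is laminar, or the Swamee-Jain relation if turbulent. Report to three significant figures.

V = 4Q/(πD²) = 0.5302 m/s
Re = VD/ν = 0.5302·0.0164/0.00110 = 7.90
Re < 2300 → laminar → f = 64/Re = 8.096

Re ≈ 7.90; laminar; f = 64/Re ≈ 8.10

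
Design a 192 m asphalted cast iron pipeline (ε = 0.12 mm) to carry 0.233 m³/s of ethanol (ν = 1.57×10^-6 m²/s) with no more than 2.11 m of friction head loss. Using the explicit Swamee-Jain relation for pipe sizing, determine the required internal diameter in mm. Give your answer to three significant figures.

D ≈ 374 mm

Swamee-Jain (Type III): D = 0.66·[ε^1.25·(LQ²/(gh_f))^4.75 + ν·Q^9.4·(L/(gh_f))^5.2]^0.04
LQ²/(gh_f) = 0.5036; L/(gh_f) = 9.276
Term 1 = ε^1.25·(…)^4.75 = 4.83×10^-7; Term 2 = ν·Q^9.4·(…)^5.2 = 1.90×10^-7
D = 0.66·(4.83×10^-7 + 1.90×10^-7)^0.04 = 0.3738 m = 374 mm
Check: V = 2.12 m/s, Re = 5.05×10^5, f = 0.01653, h_f = 1.95 m ≈ 2.11 m ✓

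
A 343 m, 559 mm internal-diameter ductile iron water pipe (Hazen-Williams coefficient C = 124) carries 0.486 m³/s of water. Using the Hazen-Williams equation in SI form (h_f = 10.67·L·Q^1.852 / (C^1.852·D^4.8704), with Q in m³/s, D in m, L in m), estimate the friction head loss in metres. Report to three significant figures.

h_f = 10.67·343·0.486^1.852 / (124^1.852·0.559^4.8704) = 2.169 m

h_f ≈ 2.17 m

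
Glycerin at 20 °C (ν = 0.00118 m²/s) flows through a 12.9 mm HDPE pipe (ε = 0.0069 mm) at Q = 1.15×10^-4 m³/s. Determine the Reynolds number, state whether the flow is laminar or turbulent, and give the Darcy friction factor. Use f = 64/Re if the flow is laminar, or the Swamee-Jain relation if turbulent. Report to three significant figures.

Re ≈ 9.62; laminar; f = 64/Re ≈ 6.65

V = 4Q/(πD²) = 0.8799 m/s
Re = VD/ν = 0.8799·0.0129/0.00118 = 9.62
Re < 2300 → laminar → f = 64/Re = 6.653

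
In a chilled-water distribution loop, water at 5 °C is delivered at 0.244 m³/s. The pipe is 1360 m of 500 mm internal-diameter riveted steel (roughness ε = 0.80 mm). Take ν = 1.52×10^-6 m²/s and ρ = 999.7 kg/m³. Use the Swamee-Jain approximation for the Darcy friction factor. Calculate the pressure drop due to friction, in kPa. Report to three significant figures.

Δp ≈ 47.7 kPa

V = 4Q/(πD²) = 4·0.244/(π·0.500²) = 1.243 m/s
Re = VD/ν = 1.243·0.500/1.52×10^-6 = 4.09×10^5 → turbulent
ε/D = 0.80/500 = 0.00160
Swamee-Jain: f = 0.02274
h_f = f(L/D)V²/(2g) = 0.02274·(1360/0.500)·1.243²/(2·9.81) = 4.869 m
Δp = ρg·h_f = 999.7·9.81·4.869 = 47.75 kPa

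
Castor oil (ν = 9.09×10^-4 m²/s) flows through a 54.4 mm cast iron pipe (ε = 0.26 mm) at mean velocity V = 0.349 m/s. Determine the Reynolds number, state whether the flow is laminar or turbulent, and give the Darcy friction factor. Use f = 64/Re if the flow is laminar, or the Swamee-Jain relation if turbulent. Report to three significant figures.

Re ≈ 20.9; laminar; f = 64/Re ≈ 3.06

Re = VD/ν = 0.3490·0.0544/9.09×10^-4 = 20.9
Re < 2300 → laminar → f = 64/Re = 3.064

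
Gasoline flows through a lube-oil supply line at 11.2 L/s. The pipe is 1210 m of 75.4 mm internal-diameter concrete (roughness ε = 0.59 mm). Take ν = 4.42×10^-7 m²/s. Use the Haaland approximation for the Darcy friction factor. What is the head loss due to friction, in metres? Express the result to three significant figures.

V = 4Q/(πD²) = 4·0.0112/(π·0.0754²) = 2.508 m/s
Re = VD/ν = 2.508·0.0754/4.42×10^-7 = 4.28×10^5 → turbulent
ε/D = 0.59/75.4 = 0.00782
Haaland: f = 0.03517
h_f = f(L/D)V²/(2g) = 0.03517·(1210/0.0754)·2.508²/(2·9.81) = 181.0 m

h_f ≈ 181 m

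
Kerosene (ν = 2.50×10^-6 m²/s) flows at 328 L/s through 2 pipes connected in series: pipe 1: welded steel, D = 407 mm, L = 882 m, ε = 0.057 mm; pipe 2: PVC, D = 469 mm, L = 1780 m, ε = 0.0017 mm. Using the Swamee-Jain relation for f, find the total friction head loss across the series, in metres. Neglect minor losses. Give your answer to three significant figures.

Pipe 1: V = 2.521 m/s, Re = 4.10×10^5, ε/D = 1.40×10^-4, f = 0.01523, h_1 = f(L/D)V²/2g = 10.69 m
Pipe 2: V = 1.899 m/s, Re = 3.56×10^5, ε/D = 3.62×10^-6, f = 0.01397, h_2 = f(L/D)V²/2g = 9.741 m
Series → Q common, losses add: H = Σh = 20.43 m

H ≈ 20.4 m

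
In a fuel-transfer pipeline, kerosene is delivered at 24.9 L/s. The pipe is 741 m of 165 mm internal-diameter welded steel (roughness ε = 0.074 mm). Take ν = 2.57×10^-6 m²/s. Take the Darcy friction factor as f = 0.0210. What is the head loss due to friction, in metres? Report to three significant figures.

h_f ≈ 6.52 m

V = 4Q/(πD²) = 4·0.0249/(π·0.165²) = 1.165 m/s
h_f = f(L/D)V²/(2g) = 0.02100·(741/0.165)·1.165²/(2·9.81) = 6.518 m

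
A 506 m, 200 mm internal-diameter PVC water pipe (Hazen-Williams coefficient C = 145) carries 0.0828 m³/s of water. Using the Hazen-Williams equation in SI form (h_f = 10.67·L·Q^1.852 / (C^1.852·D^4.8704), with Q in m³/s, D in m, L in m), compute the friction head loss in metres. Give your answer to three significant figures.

h_f = 10.67·506·0.0828^1.852 / (145^1.852·0.200^4.8704) = 13.49 m

h_f ≈ 13.5 m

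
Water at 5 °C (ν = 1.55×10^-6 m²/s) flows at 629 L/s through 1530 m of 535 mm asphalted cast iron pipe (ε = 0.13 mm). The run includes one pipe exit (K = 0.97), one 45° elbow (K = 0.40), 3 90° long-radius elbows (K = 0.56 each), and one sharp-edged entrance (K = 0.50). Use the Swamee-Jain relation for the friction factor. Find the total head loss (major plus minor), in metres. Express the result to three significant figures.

H_L ≈ 18.8 m

V = 4Q/(πD²) = 2.798 m/s; V²/2g = 0.3990 m
Re = 9.66×10^5, ε/D = 2.43×10^-4 → f = 0.01525 (Swamee-Jain)
Major: h_f = f(L/D)·V²/2g = 0.01525·2860·0.3990 = 17.40 m
Minor: ΣK = 3.55; h_m = ΣK·V²/2g = 1.417 m
Total H_L = 17.40 + 1.417 = 18.81 m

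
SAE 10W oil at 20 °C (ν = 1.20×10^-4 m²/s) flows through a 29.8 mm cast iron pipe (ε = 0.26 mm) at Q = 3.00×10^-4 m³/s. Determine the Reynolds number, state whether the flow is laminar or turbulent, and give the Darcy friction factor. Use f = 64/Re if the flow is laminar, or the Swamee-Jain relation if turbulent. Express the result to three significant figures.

Re ≈ 107; laminar; f = 64/Re ≈ 0.599

V = 4Q/(πD²) = 0.4301 m/s
Re = VD/ν = 0.4301·0.0298/1.20×10^-4 = 107
Re < 2300 → laminar → f = 64/Re = 0.5992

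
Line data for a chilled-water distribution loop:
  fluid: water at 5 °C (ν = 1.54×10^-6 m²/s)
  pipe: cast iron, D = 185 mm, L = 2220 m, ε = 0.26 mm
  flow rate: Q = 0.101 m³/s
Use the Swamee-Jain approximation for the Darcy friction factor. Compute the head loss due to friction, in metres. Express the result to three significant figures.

h_f ≈ 190 m

V = 4Q/(πD²) = 4·0.101/(π·0.185²) = 3.757 m/s
Re = VD/ν = 3.757·0.185/1.54×10^-6 = 4.51×10^5 → turbulent
ε/D = 0.26/185 = 0.00141
Swamee-Jain: f = 0.02201
h_f = f(L/D)V²/(2g) = 0.02201·(2220/0.185)·3.757²/(2·9.81) = 190.1 m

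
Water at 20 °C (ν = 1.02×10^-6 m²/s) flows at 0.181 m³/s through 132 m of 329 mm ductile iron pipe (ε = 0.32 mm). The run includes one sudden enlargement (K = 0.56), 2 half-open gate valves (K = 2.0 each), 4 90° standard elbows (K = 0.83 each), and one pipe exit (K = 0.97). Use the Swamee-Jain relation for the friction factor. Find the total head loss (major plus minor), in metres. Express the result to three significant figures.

V = 4Q/(πD²) = 2.129 m/s; V²/2g = 0.2310 m
Re = 6.87×10^5, ε/D = 9.73×10^-4 → f = 0.02006 (Swamee-Jain)
Major: h_f = f(L/D)·V²/2g = 0.02006·401.2·0.2310 = 1.859 m
Minor: ΣK = 8.85; h_m = ΣK·V²/2g = 2.045 m
Total H_L = 1.859 + 2.045 = 3.904 m

H_L ≈ 3.90 m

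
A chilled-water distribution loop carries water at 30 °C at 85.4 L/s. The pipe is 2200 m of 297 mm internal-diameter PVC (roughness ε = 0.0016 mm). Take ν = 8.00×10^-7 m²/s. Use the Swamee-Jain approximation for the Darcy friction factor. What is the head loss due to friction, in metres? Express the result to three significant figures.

h_f ≈ 7.68 m

V = 4Q/(πD²) = 4·0.0854/(π·0.297²) = 1.233 m/s
Re = VD/ν = 1.233·0.297/8.00×10^-7 = 4.58×10^5 → turbulent
ε/D = 0.0016/297 = 5.39×10^-6
Swamee-Jain: f = 0.01338
h_f = f(L/D)V²/(2g) = 0.01338·(2200/0.297)·1.233²/(2·9.81) = 7.678 m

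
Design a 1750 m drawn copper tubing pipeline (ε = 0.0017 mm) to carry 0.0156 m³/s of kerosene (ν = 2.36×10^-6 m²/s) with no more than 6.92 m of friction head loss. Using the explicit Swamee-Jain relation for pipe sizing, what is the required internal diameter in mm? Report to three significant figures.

D ≈ 162 mm

Swamee-Jain (Type III): D = 0.66·[ε^1.25·(LQ²/(gh_f))^4.75 + ν·Q^9.4·(L/(gh_f))^5.2]^0.04
LQ²/(gh_f) = 0.006274; L/(gh_f) = 25.78
Term 1 = ε^1.25·(…)^4.75 = 2.12×10^-18; Term 2 = ν·Q^9.4·(…)^5.2 = 5.33×10^-16
D = 0.66·(2.12×10^-18 + 5.33×10^-16)^0.04 = 0.1617 m = 162 mm
Check: V = 0.760 m/s, Re = 5.21×10^4, f = 0.02062, h_f = 6.56 m ≈ 6.92 m ✓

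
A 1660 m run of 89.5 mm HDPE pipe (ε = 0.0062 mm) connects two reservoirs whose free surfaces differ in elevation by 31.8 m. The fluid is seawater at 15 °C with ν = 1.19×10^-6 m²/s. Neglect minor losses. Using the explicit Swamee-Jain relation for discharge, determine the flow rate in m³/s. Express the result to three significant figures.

Q ≈ 0.00853 m³/s

Swamee-Jain (Type II): Q = -0.965·√(gD⁵h_f/L)·ln[ε/(3.7D) + √(3.17ν²L/(gD³h_f))]
√(gD⁵h_f/L) = √(9.81·0.0895⁵·31.8/1660) = 0.001039
ε/(3.7D) = 1.87×10^-5; √(3.17ν²L/(gD³h_f)) = 1.83×10^-4
Q = -0.965·0.001039·ln(2.013×10^-4) = 0.008532 m³/s
Check: V = 1.36 m/s, Re = 1.02×10^5, f = 0.01821, h_f = 31.7 m ≈ 31.8 m ✓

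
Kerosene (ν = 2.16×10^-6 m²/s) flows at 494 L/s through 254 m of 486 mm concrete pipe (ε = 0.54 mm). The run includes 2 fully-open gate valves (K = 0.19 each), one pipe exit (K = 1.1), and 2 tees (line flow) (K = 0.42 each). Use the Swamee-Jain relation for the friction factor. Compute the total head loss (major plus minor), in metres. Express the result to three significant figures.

V = 4Q/(πD²) = 2.663 m/s; V²/2g = 0.3614 m
Re = 5.99×10^5, ε/D = 0.00111 → f = 0.02073 (Swamee-Jain)
Major: h_f = f(L/D)·V²/2g = 0.02073·522.6·0.3614 = 3.915 m
Minor: ΣK = 2.32; h_m = ΣK·V²/2g = 0.8385 m
Total H_L = 3.915 + 0.8385 = 4.754 m

H_L ≈ 4.75 m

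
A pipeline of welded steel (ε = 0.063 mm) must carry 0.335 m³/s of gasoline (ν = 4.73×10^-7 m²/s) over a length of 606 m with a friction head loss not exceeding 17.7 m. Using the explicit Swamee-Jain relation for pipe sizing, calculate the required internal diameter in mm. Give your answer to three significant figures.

Swamee-Jain (Type III): D = 0.66·[ε^1.25·(LQ²/(gh_f))^4.75 + ν·Q^9.4·(L/(gh_f))^5.2]^0.04
LQ²/(gh_f) = 0.3917; L/(gh_f) = 3.490
Term 1 = ε^1.25·(…)^4.75 = 6.54×10^-8; Term 2 = ν·Q^9.4·(…)^5.2 = 1.08×10^-8
D = 0.66·(6.54×10^-8 + 1.08×10^-8)^0.04 = 0.3426 m = 343 mm
Check: V = 3.63 m/s, Re = 2.63×10^6, f = 0.01399, h_f = 16.7 m ≈ 17.7 m ✓

D ≈ 343 mm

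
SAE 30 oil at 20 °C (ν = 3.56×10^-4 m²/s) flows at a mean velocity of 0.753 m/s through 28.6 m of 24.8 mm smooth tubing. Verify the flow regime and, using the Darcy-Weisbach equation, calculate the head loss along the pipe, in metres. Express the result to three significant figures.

h_f ≈ 40.7 m

Re = VD/ν = 0.753·0.02480/3.56×10^-4 = 52.5 → laminar (Re < 2300)
f = 64/Re = 1.220
h_f = f(L/D)V²/(2g) = 1.220·(28.6/0.02480)·0.753²/(2·9.81) = 40.66 m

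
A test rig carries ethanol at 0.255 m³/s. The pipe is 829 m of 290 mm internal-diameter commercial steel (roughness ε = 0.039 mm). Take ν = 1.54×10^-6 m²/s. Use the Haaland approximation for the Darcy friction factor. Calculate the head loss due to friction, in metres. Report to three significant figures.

h_f ≈ 30.7 m

V = 4Q/(πD²) = 4·0.255/(π·0.290²) = 3.861 m/s
Re = VD/ν = 3.861·0.290/1.54×10^-6 = 7.27×10^5 → turbulent
ε/D = 0.039/290 = 1.34×10^-4
Haaland: f = 0.01414
h_f = f(L/D)V²/(2g) = 0.01414·(829/0.290)·3.861²/(2·9.81) = 30.71 m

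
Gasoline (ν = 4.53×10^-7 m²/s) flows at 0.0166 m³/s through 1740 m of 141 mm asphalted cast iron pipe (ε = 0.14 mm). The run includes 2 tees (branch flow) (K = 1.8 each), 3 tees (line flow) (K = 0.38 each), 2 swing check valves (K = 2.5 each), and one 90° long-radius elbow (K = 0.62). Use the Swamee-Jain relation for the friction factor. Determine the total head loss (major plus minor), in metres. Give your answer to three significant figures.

H_L ≈ 15.3 m

V = 4Q/(πD²) = 1.063 m/s; V²/2g = 0.05761 m
Re = 3.31×10^5, ε/D = 9.93×10^-4 → f = 0.02063 (Swamee-Jain)
Major: h_f = f(L/D)·V²/2g = 0.02063·12340·0.05761 = 14.66 m
Minor: ΣK = 10.4; h_m = ΣK·V²/2g = 0.5968 m
Total H_L = 14.66 + 0.5968 = 15.26 m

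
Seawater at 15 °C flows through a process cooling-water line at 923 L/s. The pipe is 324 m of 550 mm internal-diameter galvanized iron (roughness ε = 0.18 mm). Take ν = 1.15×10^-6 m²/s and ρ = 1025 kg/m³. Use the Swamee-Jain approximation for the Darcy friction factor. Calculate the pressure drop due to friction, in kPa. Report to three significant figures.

Δp ≈ 71.4 kPa

V = 4Q/(πD²) = 4·0.923/(π·0.550²) = 3.885 m/s
Re = VD/ν = 3.885·0.550/1.15×10^-6 = 1.86×10^6 → turbulent
ε/D = 0.18/550 = 3.27×10^-4
Swamee-Jain: f = 0.01568
h_f = f(L/D)V²/(2g) = 0.01568·(324/0.550)·3.885²/(2·9.81) = 7.104 m
Δp = ρg·h_f = 1025·9.81·7.104 = 71.43 kPa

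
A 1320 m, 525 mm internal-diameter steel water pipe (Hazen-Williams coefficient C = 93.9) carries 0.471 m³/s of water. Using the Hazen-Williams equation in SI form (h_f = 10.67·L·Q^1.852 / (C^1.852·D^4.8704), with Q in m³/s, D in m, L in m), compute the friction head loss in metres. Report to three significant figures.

h_f = 10.67·1320·0.471^1.852 / (93.9^1.852·0.525^4.8704) = 17.90 m

h_f ≈ 17.9 m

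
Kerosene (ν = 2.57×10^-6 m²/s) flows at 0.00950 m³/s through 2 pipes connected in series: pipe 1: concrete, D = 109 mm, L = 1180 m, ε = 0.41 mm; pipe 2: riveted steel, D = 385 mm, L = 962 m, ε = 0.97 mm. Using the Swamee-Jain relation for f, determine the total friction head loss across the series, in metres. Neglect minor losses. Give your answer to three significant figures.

H ≈ 17.6 m

Pipe 1: V = 1.018 m/s, Re = 4.32×10^4, ε/D = 0.00376, f = 0.03072, h_1 = f(L/D)V²/2g = 17.57 m
Pipe 2: V = 0.08160 m/s, Re = 1.22×10^4, ε/D = 0.00252, f = 0.03367, h_2 = f(L/D)V²/2g = 0.02856 m
Series → Q common, losses add: H = Σh = 17.60 m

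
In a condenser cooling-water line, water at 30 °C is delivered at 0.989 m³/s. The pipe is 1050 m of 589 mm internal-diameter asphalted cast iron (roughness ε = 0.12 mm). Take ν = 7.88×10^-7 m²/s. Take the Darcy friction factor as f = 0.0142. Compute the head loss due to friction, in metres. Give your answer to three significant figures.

V = 4Q/(πD²) = 4·0.989/(π·0.589²) = 3.630 m/s
h_f = f(L/D)V²/(2g) = 0.01420·(1050/0.589)·3.630²/(2·9.81) = 17.00 m

h_f ≈ 17.0 m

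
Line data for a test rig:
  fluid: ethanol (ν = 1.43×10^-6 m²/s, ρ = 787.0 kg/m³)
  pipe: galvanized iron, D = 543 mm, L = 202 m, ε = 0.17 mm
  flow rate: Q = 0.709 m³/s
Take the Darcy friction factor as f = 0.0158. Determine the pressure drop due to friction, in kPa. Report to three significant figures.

V = 4Q/(πD²) = 4·0.709/(π·0.543²) = 3.062 m/s
h_f = f(L/D)V²/(2g) = 0.01580·(202/0.543)·3.062²/(2·9.81) = 2.808 m
Δp = ρg·h_f = 787.0·9.81·2.808 = 21.68 kPa

Δp ≈ 21.7 kPa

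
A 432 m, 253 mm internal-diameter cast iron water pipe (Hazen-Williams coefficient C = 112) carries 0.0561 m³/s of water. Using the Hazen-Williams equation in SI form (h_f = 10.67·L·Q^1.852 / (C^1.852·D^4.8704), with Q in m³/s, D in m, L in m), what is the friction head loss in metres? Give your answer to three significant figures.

h_f ≈ 2.87 m

h_f = 10.67·432·0.0561^1.852 / (112^1.852·0.253^4.8704) = 2.875 m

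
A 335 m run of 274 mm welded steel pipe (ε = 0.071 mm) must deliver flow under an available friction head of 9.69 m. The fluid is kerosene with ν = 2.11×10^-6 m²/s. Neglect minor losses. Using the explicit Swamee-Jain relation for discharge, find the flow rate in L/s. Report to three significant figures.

Q ≈ 183 L/s

Swamee-Jain (Type II): Q = -0.965·√(gD⁵h_f/L)·ln[ε/(3.7D) + √(3.17ν²L/(gD³h_f))]
√(gD⁵h_f/L) = √(9.81·0.274⁵·9.69/335) = 0.02093
ε/(3.7D) = 7.00×10^-5; √(3.17ν²L/(gD³h_f)) = 4.92×10^-5
Q = -0.965·0.02093·ln(1.192×10^-4) = 0.1825 m³/s
Check: V = 3.10 m/s, Re = 4.02×10^5, f = 0.01632, h_f = 9.74 m ≈ 9.69 m ✓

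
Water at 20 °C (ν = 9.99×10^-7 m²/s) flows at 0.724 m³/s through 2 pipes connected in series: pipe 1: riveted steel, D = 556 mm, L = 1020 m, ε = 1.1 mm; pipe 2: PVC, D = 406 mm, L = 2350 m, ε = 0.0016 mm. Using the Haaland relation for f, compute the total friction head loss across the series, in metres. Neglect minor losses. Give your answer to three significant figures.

H ≈ 114 m

Pipe 1: V = 2.982 m/s, Re = 1.66×10^6, ε/D = 0.00198, f = 0.02350, h_1 = f(L/D)V²/2g = 19.54 m
Pipe 2: V = 5.592 m/s, Re = 2.27×10^6, ε/D = 3.94×10^-6, f = 0.01026, h_2 = f(L/D)V²/2g = 94.64 m
Series → Q common, losses add: H = Σh = 114.2 m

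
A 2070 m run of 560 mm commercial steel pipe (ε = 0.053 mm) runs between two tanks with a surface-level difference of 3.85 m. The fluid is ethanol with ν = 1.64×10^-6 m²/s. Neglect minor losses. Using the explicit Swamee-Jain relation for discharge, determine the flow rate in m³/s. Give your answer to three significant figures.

Q ≈ 0.290 m³/s

Swamee-Jain (Type II): Q = -0.965·√(gD⁵h_f/L)·ln[ε/(3.7D) + √(3.17ν²L/(gD³h_f))]
√(gD⁵h_f/L) = √(9.81·0.560⁵·3.85/2070) = 0.03170
ε/(3.7D) = 2.56×10^-5; √(3.17ν²L/(gD³h_f)) = 5.16×10^-5
Q = -0.965·0.03170·ln(7.716×10^-5) = 0.2897 m³/s
Check: V = 1.18 m/s, Re = 4.02×10^5, f = 0.01480, h_f = 3.86 m ≈ 3.85 m ✓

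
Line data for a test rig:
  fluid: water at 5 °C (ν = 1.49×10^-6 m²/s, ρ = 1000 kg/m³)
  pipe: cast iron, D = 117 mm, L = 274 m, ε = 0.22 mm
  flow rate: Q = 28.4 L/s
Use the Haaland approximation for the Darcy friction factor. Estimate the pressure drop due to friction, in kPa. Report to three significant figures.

Δp ≈ 195 kPa

V = 4Q/(πD²) = 4·0.0284/(π·0.117²) = 2.642 m/s
Re = VD/ν = 2.642·0.117/1.49×10^-6 = 2.07×10^5 → turbulent
ε/D = 0.22/117 = 0.00188
Haaland: f = 0.02388
h_f = f(L/D)V²/(2g) = 0.02388·(274/0.117)·2.642²/(2·9.81) = 19.89 m
Δp = ρg·h_f = 1000·9.81·19.89 = 195.1 kPa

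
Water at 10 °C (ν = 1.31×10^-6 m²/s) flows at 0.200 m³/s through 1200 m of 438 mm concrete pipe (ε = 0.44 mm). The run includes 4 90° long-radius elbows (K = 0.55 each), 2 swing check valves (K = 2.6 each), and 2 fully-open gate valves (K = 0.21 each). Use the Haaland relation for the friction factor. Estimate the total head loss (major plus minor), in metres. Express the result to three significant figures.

H_L ≈ 5.69 m

V = 4Q/(πD²) = 1.327 m/s; V²/2g = 0.08980 m
Re = 4.44×10^5, ε/D = 0.00100 → f = 0.02028 (Haaland)
Major: h_f = f(L/D)·V²/2g = 0.02028·2740·0.08980 = 4.990 m
Minor: ΣK = 7.82; h_m = ΣK·V²/2g = 0.7022 m
Total H_L = 4.990 + 0.7022 = 5.692 m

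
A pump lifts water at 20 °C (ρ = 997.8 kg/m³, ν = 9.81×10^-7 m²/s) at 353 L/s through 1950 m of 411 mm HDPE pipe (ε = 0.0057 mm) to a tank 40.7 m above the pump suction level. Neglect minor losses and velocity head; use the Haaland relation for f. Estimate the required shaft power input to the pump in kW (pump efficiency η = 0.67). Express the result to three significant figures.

V = 4Q/(πD²) = 2.661 m/s; Re = 1.11×10^6; ε/D = 1.39×10^-5; f = 0.01165
h_f = f(L/D)V²/2g = 19.95 m
Total head H = z + h_f = 40.7 + 19.95 = 60.65 m
P_hyd = ρgQH = 997.8·9.81·0.353·60.65 = 209.6 kW
P_shaft = P_hyd/η = 209.6/0.67 = 312.8 kW

P_shaft ≈ 313 kW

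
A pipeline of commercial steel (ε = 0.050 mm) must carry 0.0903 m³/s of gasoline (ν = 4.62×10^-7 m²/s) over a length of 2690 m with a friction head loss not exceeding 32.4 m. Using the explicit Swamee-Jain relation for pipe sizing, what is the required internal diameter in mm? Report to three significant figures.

Swamee-Jain (Type III): D = 0.66·[ε^1.25·(LQ²/(gh_f))^4.75 + ν·Q^9.4·(L/(gh_f))^5.2]^0.04
LQ²/(gh_f) = 0.06901; L/(gh_f) = 8.463
Term 1 = ε^1.25·(…)^4.75 = 1.28×10^-11; Term 2 = ν·Q^9.4·(…)^5.2 = 4.69×10^-12
D = 0.66·(1.28×10^-11 + 4.69×10^-12)^0.04 = 0.2451 m = 245 mm
Check: V = 1.91 m/s, Re = 1.02×10^6, f = 0.01480, h_f = 30.3 m ≈ 32.4 m ✓

D ≈ 245 mm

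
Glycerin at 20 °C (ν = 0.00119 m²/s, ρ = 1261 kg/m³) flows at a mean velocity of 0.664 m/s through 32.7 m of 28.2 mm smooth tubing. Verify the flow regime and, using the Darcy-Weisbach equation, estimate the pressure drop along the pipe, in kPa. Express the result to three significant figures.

Re = VD/ν = 0.664·0.02820/0.00119 = 15.7 → laminar (Re < 2300)
f = 64/Re = 4.067
h_f = f(L/D)V²/(2g) = 4.067·(32.7/0.02820)·0.664²/(2·9.81) = 106.0 m
Δp = ρg·h_f = 1261·9.81·106.0 = 1311 kPa

Δp ≈ 1310 kPa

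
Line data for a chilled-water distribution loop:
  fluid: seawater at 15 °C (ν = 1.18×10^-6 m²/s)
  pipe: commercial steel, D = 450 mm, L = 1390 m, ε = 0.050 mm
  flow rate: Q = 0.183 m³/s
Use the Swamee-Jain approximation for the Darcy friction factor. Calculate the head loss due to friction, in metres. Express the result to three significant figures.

V = 4Q/(πD²) = 4·0.183/(π·0.450²) = 1.151 m/s
Re = VD/ν = 1.151·0.450/1.18×10^-6 = 4.39×10^5 → turbulent
ε/D = 0.050/450 = 1.11×10^-4
Swamee-Jain: f = 0.01481
h_f = f(L/D)V²/(2g) = 0.01481·(1390/0.450)·1.151²/(2·9.81) = 3.088 m

h_f ≈ 3.09 m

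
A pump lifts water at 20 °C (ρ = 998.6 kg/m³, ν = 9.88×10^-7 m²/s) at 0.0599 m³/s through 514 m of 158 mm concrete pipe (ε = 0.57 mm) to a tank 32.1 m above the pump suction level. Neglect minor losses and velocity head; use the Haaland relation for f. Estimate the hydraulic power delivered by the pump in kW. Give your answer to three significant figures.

P_hyd ≈ 44.1 kW

V = 4Q/(πD²) = 3.055 m/s; Re = 4.89×10^5; ε/D = 0.00361; f = 0.02785
h_f = f(L/D)V²/2g = 43.10 m
Total head H = z + h_f = 32.1 + 43.10 = 75.20 m
P_hyd = ρgQH = 998.6·9.81·0.0599·75.20 = 44.13 kW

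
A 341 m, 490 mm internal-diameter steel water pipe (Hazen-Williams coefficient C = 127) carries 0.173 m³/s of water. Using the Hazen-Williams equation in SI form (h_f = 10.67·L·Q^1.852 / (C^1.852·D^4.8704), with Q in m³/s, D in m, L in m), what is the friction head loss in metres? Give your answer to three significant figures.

h_f = 10.67·341·0.173^1.852 / (127^1.852·0.490^4.8704) = 0.5786 m

h_f ≈ 0.579 m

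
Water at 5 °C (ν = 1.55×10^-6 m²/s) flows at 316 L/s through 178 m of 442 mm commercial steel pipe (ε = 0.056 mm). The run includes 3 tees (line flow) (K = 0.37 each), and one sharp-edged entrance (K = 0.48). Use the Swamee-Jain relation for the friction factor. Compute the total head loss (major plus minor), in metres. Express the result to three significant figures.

H_L ≈ 1.61 m

V = 4Q/(πD²) = 2.059 m/s; V²/2g = 0.2162 m
Re = 5.87×10^5, ε/D = 1.27×10^-4 → f = 0.01453 (Swamee-Jain)
Major: h_f = f(L/D)·V²/2g = 0.01453·402.7·0.2162 = 1.265 m
Minor: ΣK = 1.59; h_m = ΣK·V²/2g = 0.3437 m
Total H_L = 1.265 + 0.3437 = 1.609 m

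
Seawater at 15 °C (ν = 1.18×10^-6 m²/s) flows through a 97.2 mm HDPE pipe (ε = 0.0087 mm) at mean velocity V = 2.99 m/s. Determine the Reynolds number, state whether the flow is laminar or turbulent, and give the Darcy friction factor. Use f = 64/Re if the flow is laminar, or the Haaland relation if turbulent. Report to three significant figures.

Re ≈ 2.46×10^5; turbulent; f ≈ 0.0156

Re = VD/ν = 2.990·0.0972/1.18×10^-6 = 2.46×10^5
Re > 4000 → turbulent; ε/D = 8.95×10^-5
Haaland: f = 0.01559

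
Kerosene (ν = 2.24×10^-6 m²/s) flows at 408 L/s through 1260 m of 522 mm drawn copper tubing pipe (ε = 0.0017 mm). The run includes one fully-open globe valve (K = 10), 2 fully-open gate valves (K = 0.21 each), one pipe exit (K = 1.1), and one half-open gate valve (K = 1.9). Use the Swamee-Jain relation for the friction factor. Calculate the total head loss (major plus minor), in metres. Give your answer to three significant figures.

V = 4Q/(πD²) = 1.906 m/s; V²/2g = 0.1853 m
Re = 4.44×10^5, ε/D = 3.26×10^-6 → f = 0.01342 (Swamee-Jain)
Major: h_f = f(L/D)·V²/2g = 0.01342·2414·0.1853 = 6.001 m
Minor: ΣK = 13.4; h_m = ΣK·V²/2g = 2.486 m
Total H_L = 6.001 + 2.486 = 8.487 m

H_L ≈ 8.49 m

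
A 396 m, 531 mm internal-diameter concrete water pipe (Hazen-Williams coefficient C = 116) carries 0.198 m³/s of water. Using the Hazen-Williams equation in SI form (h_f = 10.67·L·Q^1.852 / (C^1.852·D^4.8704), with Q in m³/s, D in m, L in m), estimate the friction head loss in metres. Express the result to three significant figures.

h_f = 10.67·396·0.198^1.852 / (116^1.852·0.531^4.8704) = 0.6899 m

h_f ≈ 0.690 m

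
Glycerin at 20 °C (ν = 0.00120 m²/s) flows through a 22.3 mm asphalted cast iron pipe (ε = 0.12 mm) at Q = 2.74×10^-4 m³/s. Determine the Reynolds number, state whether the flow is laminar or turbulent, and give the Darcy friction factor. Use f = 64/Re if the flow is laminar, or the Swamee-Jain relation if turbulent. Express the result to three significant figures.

V = 4Q/(πD²) = 0.7015 m/s
Re = VD/ν = 0.7015·0.0223/0.00120 = 13.0
Re < 2300 → laminar → f = 64/Re = 4.909

Re ≈ 13.0; laminar; f = 64/Re ≈ 4.91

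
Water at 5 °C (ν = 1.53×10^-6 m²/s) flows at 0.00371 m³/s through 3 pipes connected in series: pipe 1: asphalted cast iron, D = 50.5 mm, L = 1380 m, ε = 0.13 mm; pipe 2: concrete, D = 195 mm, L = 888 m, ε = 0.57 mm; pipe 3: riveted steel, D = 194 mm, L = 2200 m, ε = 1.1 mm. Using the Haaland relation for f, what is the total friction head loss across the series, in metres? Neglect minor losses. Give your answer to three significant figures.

H ≈ 130 m

Pipe 1: V = 1.852 m/s, Re = 6.11×10^4, ε/D = 0.00257, f = 0.02716, h_1 = f(L/D)V²/2g = 129.8 m
Pipe 2: V = 0.1242 m/s, Re = 1.58×10^4, ε/D = 0.00292, f = 0.03213, h_2 = f(L/D)V²/2g = 0.1151 m
Pipe 3: V = 0.1255 m/s, Re = 1.59×10^4, ε/D = 0.00567, f = 0.03604, h_3 = f(L/D)V²/2g = 0.3282 m
Series → Q common, losses add: H = Σh = 130.2 m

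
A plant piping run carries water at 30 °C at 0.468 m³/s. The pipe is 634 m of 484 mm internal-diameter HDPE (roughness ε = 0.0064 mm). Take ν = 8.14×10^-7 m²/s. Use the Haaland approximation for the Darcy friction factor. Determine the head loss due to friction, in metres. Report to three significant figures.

h_f ≈ 4.81 m

V = 4Q/(πD²) = 4·0.468/(π·0.484²) = 2.544 m/s
Re = VD/ν = 2.544·0.484/8.14×10^-7 = 1.51×10^6 → turbulent
ε/D = 0.0064/484 = 1.32×10^-5
Haaland: f = 0.01114
h_f = f(L/D)V²/(2g) = 0.01114·(634/0.484)·2.544²/(2·9.81) = 4.814 m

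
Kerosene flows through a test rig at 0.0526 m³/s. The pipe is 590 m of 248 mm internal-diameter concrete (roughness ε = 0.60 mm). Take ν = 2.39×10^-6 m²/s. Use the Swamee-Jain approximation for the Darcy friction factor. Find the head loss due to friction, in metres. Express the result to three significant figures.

V = 4Q/(πD²) = 4·0.0526/(π·0.248²) = 1.089 m/s
Re = VD/ν = 1.089·0.248/2.39×10^-6 = 1.13×10^5 → turbulent
ε/D = 0.60/248 = 0.00242
Swamee-Jain: f = 0.02622
h_f = f(L/D)V²/(2g) = 0.02622·(590/0.248)·1.089²/(2·9.81) = 3.769 m

h_f ≈ 3.77 m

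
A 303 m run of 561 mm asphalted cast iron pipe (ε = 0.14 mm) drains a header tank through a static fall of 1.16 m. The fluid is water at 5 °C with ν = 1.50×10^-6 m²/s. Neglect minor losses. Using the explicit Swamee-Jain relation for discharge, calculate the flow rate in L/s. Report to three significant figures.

Q ≈ 406 L/s

Swamee-Jain (Type II): Q = -0.965·√(gD⁵h_f/L)·ln[ε/(3.7D) + √(3.17ν²L/(gD³h_f))]
√(gD⁵h_f/L) = √(9.81·0.561⁵·1.16/303) = 0.04568
ε/(3.7D) = 6.74×10^-5; √(3.17ν²L/(gD³h_f)) = 3.28×10^-5
Q = -0.965·0.04568·ln(1.002×10^-4) = 0.4059 m³/s
Check: V = 1.64 m/s, Re = 6.14×10^5, f = 0.01572, h_f = 1.17 m ≈ 1.16 m ✓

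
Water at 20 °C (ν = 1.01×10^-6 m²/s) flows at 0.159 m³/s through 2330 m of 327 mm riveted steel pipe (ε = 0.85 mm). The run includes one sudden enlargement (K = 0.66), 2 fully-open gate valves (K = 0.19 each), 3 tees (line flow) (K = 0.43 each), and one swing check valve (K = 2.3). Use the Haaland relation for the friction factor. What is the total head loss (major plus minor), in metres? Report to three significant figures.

V = 4Q/(πD²) = 1.893 m/s; V²/2g = 0.1827 m
Re = 6.13×10^5, ε/D = 0.00260 → f = 0.02541 (Haaland)
Major: h_f = f(L/D)·V²/2g = 0.02541·7125·0.1827 = 33.08 m
Minor: ΣK = 4.63; h_m = ΣK·V²/2g = 0.8459 m
Total H_L = 33.08 + 0.8459 = 33.93 m

H_L ≈ 33.9 m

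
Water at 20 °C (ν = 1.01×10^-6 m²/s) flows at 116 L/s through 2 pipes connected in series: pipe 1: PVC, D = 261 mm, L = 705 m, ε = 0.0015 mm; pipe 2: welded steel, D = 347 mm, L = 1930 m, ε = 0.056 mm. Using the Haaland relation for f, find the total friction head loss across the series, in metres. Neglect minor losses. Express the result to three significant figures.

Pipe 1: V = 2.168 m/s, Re = 5.60×10^5, ε/D = 5.75×10^-6, f = 0.01287, h_1 = f(L/D)V²/2g = 8.329 m
Pipe 2: V = 1.227 m/s, Re = 4.21×10^5, ε/D = 1.61×10^-4, f = 0.01517, h_2 = f(L/D)V²/2g = 6.469 m
Series → Q common, losses add: H = Σh = 14.80 m

H ≈ 14.8 m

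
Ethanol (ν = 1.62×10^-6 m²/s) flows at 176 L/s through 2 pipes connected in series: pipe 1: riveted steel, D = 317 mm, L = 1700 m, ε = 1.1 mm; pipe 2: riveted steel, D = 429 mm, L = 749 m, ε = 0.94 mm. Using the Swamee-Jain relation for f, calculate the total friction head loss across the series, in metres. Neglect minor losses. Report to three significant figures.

Pipe 1: V = 2.230 m/s, Re = 4.36×10^5, ε/D = 0.00347, f = 0.02767, h_1 = f(L/D)V²/2g = 37.60 m
Pipe 2: V = 1.218 m/s, Re = 3.22×10^5, ε/D = 0.00219, f = 0.02467, h_2 = f(L/D)V²/2g = 3.255 m
Series → Q common, losses add: H = Σh = 40.86 m

H ≈ 40.9 m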